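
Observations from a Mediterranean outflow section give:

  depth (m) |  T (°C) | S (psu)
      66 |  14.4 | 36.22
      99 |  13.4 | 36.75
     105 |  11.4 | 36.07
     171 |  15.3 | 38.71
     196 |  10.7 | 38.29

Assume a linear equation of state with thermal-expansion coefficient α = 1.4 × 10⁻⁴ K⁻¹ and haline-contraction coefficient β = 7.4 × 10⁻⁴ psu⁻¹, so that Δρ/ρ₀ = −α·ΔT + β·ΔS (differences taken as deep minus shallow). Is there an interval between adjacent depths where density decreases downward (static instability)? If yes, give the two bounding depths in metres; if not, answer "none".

99–105 m

Evaluate Δρ/ρ₀ = −αΔT + βΔS across each adjacent pair:
  66–99 m: −αΔT+βΔS = −(1.4 × 10⁻⁴)(-1.0)+(7.4 × 10⁻⁴)(+0.53) = 5.3 × 10⁻⁴ → stable
  99–105 m: −αΔT+βΔS = −(1.4 × 10⁻⁴)(-2.0)+(7.4 × 10⁻⁴)(-0.68) = -2.2 × 10⁻⁴ → UNSTABLE
  105–171 m: −αΔT+βΔS = −(1.4 × 10⁻⁴)(+3.9)+(7.4 × 10⁻⁴)(+2.64) = 1.4 × 10⁻³ → stable
  171–196 m: −αΔT+βΔS = −(1.4 × 10⁻⁴)(-4.6)+(7.4 × 10⁻⁴)(-0.42) = 3.3 × 10⁻⁴ → stable
The 99–105 m interval has Δρ < 0: lighter water underlies denser water.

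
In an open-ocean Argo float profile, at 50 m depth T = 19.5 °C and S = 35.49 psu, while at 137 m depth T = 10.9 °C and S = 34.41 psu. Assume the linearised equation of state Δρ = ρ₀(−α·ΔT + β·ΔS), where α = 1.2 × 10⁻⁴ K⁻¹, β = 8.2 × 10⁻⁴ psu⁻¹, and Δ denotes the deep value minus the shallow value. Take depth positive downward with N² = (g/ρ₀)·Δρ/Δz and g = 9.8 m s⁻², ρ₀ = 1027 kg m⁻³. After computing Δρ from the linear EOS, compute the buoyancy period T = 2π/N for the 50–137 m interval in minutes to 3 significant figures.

ΔT = -8.6 K, ΔS = -1.08 psu (deep − shallow).
Δρ/ρ₀ = −αΔT + βΔS = 1.032 × 10⁻³ − 8.856 × 10⁻⁴ = 1.464 × 10⁻⁴, so Δρ ≈ 0.1504 kg m⁻³.
N² = (g/ρ₀)·Δρ/Δz = g·(Δρ/ρ₀)/Δz = 9.8 × 1.464 × 10⁻⁴ / 87 = 1.6491 × 10⁻⁵ s⁻².
N = √(1.6491 × 10⁻⁵) = 4.0609 × 10⁻³ rad s⁻¹ → T = 2π/N = 1.5472 × 10³ s = 25.787 min ≈ 25.8 min.

25.8 min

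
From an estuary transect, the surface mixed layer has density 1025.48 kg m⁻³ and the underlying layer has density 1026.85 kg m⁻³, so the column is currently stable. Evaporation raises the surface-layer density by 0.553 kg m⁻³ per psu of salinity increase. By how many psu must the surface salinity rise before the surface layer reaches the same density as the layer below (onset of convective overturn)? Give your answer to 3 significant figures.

2.48 psu

Density deficit of the surface layer: 1026.85 − 1025.48 = 1.37 kg m⁻³.
Required change = 1.37 / 0.553 = 2.48 psu.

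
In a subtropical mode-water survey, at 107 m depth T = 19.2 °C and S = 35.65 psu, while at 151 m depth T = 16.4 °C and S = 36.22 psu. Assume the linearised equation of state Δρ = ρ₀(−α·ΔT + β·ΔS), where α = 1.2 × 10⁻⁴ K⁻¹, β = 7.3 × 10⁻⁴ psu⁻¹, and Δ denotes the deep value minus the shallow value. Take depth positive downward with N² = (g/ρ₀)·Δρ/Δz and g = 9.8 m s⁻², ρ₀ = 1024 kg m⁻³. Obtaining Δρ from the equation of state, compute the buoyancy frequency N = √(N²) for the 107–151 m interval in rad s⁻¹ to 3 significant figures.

0.0129 rad s⁻¹

ΔT = -2.8 K, ΔS = +0.57 psu (deep − shallow).
Δρ/ρ₀ = −αΔT + βΔS = 3.36 × 10⁻⁴ + 4.161 × 10⁻⁴ = 7.521 × 10⁻⁴, so Δρ ≈ 0.7702 kg m⁻³.
N² = (g/ρ₀)·Δρ/Δz = g·(Δρ/ρ₀)/Δz = 9.8 × 7.521 × 10⁻⁴ / 44 = 1.6751 × 10⁻⁴ s⁻².
N = √(1.6751 × 10⁻⁴) = 0.012943 rad s⁻¹ ≈ 0.0129 rad s⁻¹.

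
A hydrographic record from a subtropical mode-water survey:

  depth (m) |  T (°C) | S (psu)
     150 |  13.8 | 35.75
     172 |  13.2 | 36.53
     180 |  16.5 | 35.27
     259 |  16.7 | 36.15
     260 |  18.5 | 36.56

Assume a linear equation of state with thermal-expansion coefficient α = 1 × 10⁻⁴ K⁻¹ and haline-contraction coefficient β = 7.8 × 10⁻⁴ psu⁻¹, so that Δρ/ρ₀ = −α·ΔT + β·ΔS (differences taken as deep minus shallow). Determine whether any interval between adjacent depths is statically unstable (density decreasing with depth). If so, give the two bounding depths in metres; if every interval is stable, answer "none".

Evaluate Δρ/ρ₀ = −αΔT + βΔS across each adjacent pair:
  150–172 m: −αΔT+βΔS = −(1 × 10⁻⁴)(-0.6)+(7.8 × 10⁻⁴)(+0.78) = 6.7 × 10⁻⁴ → stable
  172–180 m: −αΔT+βΔS = −(1 × 10⁻⁴)(+3.3)+(7.8 × 10⁻⁴)(-1.26) = -1.3 × 10⁻³ → UNSTABLE
  180–259 m: −αΔT+βΔS = −(1 × 10⁻⁴)(+0.2)+(7.8 × 10⁻⁴)(+0.88) = 6.7 × 10⁻⁴ → stable
  259–260 m: −αΔT+βΔS = −(1 × 10⁻⁴)(+1.8)+(7.8 × 10⁻⁴)(+0.41) = 1.4 × 10⁻⁴ → stable
The 172–180 m interval has Δρ < 0: lighter water underlies denser water.

172–180 m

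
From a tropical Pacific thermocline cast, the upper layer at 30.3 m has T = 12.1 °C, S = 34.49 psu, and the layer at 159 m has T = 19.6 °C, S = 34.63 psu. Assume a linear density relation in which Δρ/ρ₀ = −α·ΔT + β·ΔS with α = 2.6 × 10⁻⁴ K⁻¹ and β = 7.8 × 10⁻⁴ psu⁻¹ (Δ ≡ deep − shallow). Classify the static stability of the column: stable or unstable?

unstable

ΔT = 19.6 − 12.1 = +7.5 K and ΔS = 34.63 − 34.49 = +0.14 psu (deep − shallow).
−αΔT = -1.95 × 10⁻³; βΔS = 1.092 × 10⁻⁴; sum Δρ/ρ₀ = -1.8408 × 10⁻³.
Δρ/ρ₀ < 0, so Δρ < 0: deeper water is lighter → statically unstable; the column would overturn.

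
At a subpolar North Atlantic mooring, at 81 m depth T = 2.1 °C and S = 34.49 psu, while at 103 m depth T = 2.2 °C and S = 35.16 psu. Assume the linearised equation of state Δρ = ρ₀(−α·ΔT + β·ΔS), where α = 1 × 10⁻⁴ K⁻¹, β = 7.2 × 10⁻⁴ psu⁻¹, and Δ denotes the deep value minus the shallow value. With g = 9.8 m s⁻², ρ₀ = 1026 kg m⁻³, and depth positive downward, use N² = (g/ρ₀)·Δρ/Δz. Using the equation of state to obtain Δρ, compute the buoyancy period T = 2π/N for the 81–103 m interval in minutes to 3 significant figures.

ΔT = +0.1 K, ΔS = +0.67 psu (deep − shallow).
Δρ/ρ₀ = −αΔT + βΔS = -1.00 × 10⁻⁵ + 4.824 × 10⁻⁴ = 4.724 × 10⁻⁴, so Δρ ≈ 0.4847 kg m⁻³.
N² = (g/ρ₀)·Δρ/Δz = g·(Δρ/ρ₀)/Δz = 9.8 × 4.724 × 10⁻⁴ / 22 = 2.1043 × 10⁻⁴ s⁻².
N = √(2.1043 × 10⁻⁴) = 0.014506 rad s⁻¹ → T = 2π/N = 433.14 s = 7.2190 min ≈ 7.22 min.

7.22 min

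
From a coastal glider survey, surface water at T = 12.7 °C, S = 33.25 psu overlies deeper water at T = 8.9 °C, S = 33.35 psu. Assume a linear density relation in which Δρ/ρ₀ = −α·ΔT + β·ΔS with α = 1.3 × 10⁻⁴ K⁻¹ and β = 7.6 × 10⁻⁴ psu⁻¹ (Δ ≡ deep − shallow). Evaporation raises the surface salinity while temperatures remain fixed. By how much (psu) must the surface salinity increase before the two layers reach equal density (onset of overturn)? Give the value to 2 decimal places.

Neutral buoyancy requires −α(T_deep − T_surf) + β(S_deep − S_surf′) = 0.
S_surf′ = S_deep − (α/β)·ΔT = 33.35 − (1.3 × 10⁻⁴/7.6 × 10⁻⁴)·(-3.8) = 34.0000 psu.
Increase required: 34.0000 − 33.25 = 0.7500 psu.

0.75 psu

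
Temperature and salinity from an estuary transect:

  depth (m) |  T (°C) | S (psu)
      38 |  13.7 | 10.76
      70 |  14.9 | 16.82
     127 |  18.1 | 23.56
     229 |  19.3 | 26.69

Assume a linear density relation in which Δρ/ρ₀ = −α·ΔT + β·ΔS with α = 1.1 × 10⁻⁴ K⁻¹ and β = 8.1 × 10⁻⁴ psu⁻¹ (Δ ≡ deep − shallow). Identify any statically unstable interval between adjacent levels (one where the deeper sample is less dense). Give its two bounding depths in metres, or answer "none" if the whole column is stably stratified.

none

Evaluate Δρ/ρ₀ = −αΔT + βΔS across each adjacent pair:
  38–70 m: −αΔT+βΔS = −(1.1 × 10⁻⁴)(+1.2)+(8.1 × 10⁻⁴)(+6.06) = 4.8 × 10⁻³ → stable
  70–127 m: −αΔT+βΔS = −(1.1 × 10⁻⁴)(+3.2)+(8.1 × 10⁻⁴)(+6.74) = 5.1 × 10⁻³ → stable
  127–229 m: −αΔT+βΔS = −(1.1 × 10⁻⁴)(+1.2)+(8.1 × 10⁻⁴)(+3.13) = 2.4 × 10⁻³ → stable
Every interval has Δρ > 0: the column is stably stratified throughout.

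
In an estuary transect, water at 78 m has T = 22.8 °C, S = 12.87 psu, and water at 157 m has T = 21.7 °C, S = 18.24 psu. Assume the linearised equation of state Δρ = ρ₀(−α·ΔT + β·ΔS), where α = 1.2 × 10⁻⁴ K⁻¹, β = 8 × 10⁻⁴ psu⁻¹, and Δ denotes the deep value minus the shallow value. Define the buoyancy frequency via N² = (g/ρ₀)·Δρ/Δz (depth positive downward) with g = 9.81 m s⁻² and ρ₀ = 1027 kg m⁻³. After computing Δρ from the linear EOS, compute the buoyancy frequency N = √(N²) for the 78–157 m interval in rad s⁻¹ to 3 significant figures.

0.0234 rad s⁻¹

ΔT = -1.1 K, ΔS = +5.37 psu (deep − shallow).
Δρ/ρ₀ = −αΔT + βΔS = 1.32 × 10⁻⁴ + 4.296 × 10⁻³ = 4.428 × 10⁻³, so Δρ ≈ 4.548 kg m⁻³.
N² = (g/ρ₀)·Δρ/Δz = g·(Δρ/ρ₀)/Δz = 9.81 × 4.428 × 10⁻³ / 79 = 5.4986 × 10⁻⁴ s⁻².
N = √(5.4986 × 10⁻⁴) = 0.023449 rad s⁻¹ ≈ 0.0234 rad s⁻¹.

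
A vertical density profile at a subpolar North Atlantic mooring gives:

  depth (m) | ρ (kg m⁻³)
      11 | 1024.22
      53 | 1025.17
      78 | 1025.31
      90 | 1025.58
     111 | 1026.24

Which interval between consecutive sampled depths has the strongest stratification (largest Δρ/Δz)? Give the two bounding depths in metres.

90–111 m

Compute the density gradient over each adjacent pair:
  11–53 m: Δρ/Δz = 0.95/42 = 0.023 kg m⁻⁴
  53–78 m: Δρ/Δz = 0.14/25 = 5.6 × 10⁻³ kg m⁻⁴
  78–90 m: Δρ/Δz = 0.27/12 = 0.023 kg m⁻⁴
  90–111 m: Δρ/Δz = 0.66/21 = 0.031 kg m⁻⁴
The largest gradient is in the 90–111 m interval — the pycnocline.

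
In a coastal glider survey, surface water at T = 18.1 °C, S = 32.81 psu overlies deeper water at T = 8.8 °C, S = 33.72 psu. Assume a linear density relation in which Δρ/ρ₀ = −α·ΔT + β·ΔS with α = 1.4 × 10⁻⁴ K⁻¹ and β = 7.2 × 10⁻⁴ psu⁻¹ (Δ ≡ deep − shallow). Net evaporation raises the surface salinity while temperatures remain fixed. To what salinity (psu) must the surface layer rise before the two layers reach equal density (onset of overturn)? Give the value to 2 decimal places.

35.53 psu

Neutral buoyancy requires −α(T_deep − T_surf) + β(S_deep − S_surf′) = 0.
S_surf′ = S_deep − (α/β)·ΔT = 33.72 − (1.4 × 10⁻⁴/7.2 × 10⁻⁴)·(-9.3) = 35.5283 psu.
Increase required: 35.5283 − 32.81 = 2.7183 psu.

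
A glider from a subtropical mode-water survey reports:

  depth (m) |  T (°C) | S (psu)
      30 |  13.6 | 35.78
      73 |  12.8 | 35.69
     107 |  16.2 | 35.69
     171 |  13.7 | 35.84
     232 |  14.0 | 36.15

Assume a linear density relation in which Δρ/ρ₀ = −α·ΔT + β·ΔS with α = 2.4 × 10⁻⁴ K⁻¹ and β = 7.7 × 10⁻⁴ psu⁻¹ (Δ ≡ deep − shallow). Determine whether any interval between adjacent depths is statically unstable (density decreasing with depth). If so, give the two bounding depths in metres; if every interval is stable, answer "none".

Evaluate Δρ/ρ₀ = −αΔT + βΔS across each adjacent pair:
  30–73 m: −αΔT+βΔS = −(2.4 × 10⁻⁴)(-0.8)+(7.7 × 10⁻⁴)(-0.09) = 1.2 × 10⁻⁴ → stable
  73–107 m: −αΔT+βΔS = −(2.4 × 10⁻⁴)(+3.4)+(7.7 × 10⁻⁴)(+0.00) = -8.2 × 10⁻⁴ → UNSTABLE
  107–171 m: −αΔT+βΔS = −(2.4 × 10⁻⁴)(-2.5)+(7.7 × 10⁻⁴)(+0.15) = 7.2 × 10⁻⁴ → stable
  171–232 m: −αΔT+βΔS = −(2.4 × 10⁻⁴)(+0.3)+(7.7 × 10⁻⁴)(+0.31) = 1.7 × 10⁻⁴ → stable
The 73–107 m interval has Δρ < 0: lighter water underlies denser water.

73–107 m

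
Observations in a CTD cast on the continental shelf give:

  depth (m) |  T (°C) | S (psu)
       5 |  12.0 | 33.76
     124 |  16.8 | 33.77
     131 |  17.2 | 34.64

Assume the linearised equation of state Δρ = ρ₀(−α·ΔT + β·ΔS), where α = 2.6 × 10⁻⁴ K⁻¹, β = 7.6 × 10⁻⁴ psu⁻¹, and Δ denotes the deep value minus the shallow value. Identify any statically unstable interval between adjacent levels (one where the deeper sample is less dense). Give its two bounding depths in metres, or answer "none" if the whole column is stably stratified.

5–124 m

Evaluate Δρ/ρ₀ = −αΔT + βΔS across each adjacent pair:
  5–124 m: −αΔT+βΔS = −(2.6 × 10⁻⁴)(+4.8)+(7.6 × 10⁻⁴)(+0.01) = -1.2 × 10⁻³ → UNSTABLE
  124–131 m: −αΔT+βΔS = −(2.6 × 10⁻⁴)(+0.4)+(7.6 × 10⁻⁴)(+0.87) = 5.6 × 10⁻⁴ → stable
The 5–124 m interval has Δρ < 0: lighter water underlies denser water.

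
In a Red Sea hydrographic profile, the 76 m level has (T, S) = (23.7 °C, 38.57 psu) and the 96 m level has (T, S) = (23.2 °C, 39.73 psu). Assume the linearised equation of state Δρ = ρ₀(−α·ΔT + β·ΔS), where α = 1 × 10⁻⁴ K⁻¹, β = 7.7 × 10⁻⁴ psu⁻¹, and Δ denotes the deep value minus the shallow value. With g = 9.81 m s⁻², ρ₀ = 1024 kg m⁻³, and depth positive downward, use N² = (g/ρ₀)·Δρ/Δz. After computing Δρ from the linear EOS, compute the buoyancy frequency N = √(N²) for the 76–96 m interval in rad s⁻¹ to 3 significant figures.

ΔT = -0.5 K, ΔS = +1.16 psu (deep − shallow).
Δρ/ρ₀ = −αΔT + βΔS = 5.00 × 10⁻⁵ + 8.932 × 10⁻⁴ = 9.432 × 10⁻⁴, so Δρ ≈ 0.9658 kg m⁻³.
N² = (g/ρ₀)·Δρ/Δz = g·(Δρ/ρ₀)/Δz = 9.81 × 9.432 × 10⁻⁴ / 20 = 4.6264 × 10⁻⁴ s⁻².
N = √(4.6264 × 10⁻⁴) = 0.021509 rad s⁻¹ ≈ 0.0215 rad s⁻¹.

0.0215 rad s⁻¹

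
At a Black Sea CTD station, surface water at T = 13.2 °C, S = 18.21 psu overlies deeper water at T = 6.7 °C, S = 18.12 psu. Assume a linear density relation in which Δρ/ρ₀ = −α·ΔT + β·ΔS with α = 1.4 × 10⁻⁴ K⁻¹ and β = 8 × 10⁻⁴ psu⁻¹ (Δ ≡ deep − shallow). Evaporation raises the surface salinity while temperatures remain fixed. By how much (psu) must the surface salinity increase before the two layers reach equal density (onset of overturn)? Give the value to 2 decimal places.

Neutral buoyancy requires −α(T_deep − T_surf) + β(S_deep − S_surf′) = 0.
S_surf′ = S_deep − (α/β)·ΔT = 18.12 − (1.4 × 10⁻⁴/8 × 10⁻⁴)·(-6.5) = 19.2575 psu.
Increase required: 19.2575 − 18.21 = 1.0475 psu.

1.05 psu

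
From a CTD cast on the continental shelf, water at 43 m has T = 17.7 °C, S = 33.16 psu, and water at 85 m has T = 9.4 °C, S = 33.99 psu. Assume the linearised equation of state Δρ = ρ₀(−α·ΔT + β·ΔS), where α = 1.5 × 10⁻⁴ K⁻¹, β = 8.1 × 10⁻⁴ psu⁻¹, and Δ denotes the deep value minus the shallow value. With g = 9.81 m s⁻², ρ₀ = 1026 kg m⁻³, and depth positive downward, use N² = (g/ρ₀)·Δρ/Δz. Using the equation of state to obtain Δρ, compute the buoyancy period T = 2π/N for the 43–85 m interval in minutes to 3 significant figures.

4.95 min

ΔT = -8.3 K, ΔS = +0.83 psu (deep − shallow).
Δρ/ρ₀ = −αΔT + βΔS = 1.245 × 10⁻³ + 6.723 × 10⁻⁴ = 1.9173 × 10⁻³, so Δρ ≈ 1.967 kg m⁻³.
N² = (g/ρ₀)·Δρ/Δz = g·(Δρ/ρ₀)/Δz = 9.81 × 1.9173 × 10⁻³ / 42 = 4.4783 × 10⁻⁴ s⁻².
N = √(4.4783 × 10⁻⁴) = 0.021162 rad s⁻¹ → T = 2π/N = 296.91 s = 4.9485 min ≈ 4.95 min.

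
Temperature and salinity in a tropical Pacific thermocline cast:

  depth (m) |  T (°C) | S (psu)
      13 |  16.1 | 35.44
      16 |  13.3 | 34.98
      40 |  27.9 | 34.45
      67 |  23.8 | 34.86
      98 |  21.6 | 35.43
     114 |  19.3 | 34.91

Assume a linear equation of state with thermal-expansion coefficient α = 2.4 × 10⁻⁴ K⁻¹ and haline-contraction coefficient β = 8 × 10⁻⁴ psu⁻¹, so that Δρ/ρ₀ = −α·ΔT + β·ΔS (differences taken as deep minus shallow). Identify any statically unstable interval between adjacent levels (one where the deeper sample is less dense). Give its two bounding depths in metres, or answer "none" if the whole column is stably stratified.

Evaluate Δρ/ρ₀ = −αΔT + βΔS across each adjacent pair:
  13–16 m: −αΔT+βΔS = −(2.4 × 10⁻⁴)(-2.8)+(8 × 10⁻⁴)(-0.46) = 3.0 × 10⁻⁴ → stable
  16–40 m: −αΔT+βΔS = −(2.4 × 10⁻⁴)(+14.6)+(8 × 10⁻⁴)(-0.53) = -3.9 × 10⁻³ → UNSTABLE
  40–67 m: −αΔT+βΔS = −(2.4 × 10⁻⁴)(-4.1)+(8 × 10⁻⁴)(+0.41) = 1.3 × 10⁻³ → stable
  67–98 m: −αΔT+βΔS = −(2.4 × 10⁻⁴)(-2.2)+(8 × 10⁻⁴)(+0.57) = 9.8 × 10⁻⁴ → stable
  98–114 m: −αΔT+βΔS = −(2.4 × 10⁻⁴)(-2.3)+(8 × 10⁻⁴)(-0.52) = 1.4 × 10⁻⁴ → stable
The 16–40 m interval has Δρ < 0: lighter water underlies denser water.

16–40 m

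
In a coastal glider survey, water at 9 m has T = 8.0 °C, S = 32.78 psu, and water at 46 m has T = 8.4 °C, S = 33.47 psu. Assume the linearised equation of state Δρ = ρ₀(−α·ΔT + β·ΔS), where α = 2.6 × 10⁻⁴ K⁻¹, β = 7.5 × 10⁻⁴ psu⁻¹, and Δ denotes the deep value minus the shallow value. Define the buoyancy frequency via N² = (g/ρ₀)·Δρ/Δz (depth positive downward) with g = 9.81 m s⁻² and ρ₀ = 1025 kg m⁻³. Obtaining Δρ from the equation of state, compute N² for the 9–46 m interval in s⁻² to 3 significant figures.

1.10 × 10⁻⁴ s⁻²

ΔT = +0.4 K, ΔS = +0.69 psu (deep − shallow).
Δρ/ρ₀ = −αΔT + βΔS = -1.04 × 10⁻⁴ + 5.175 × 10⁻⁴ = 4.135 × 10⁻⁴, so Δρ ≈ 0.4238 kg m⁻³.
N² = (g/ρ₀)·Δρ/Δz = g·(Δρ/ρ₀)/Δz = 9.81 × 4.135 × 10⁻⁴ / 37 = 1.0963 × 10⁻⁴ s⁻² ≈ 1.10 × 10⁻⁴ s⁻².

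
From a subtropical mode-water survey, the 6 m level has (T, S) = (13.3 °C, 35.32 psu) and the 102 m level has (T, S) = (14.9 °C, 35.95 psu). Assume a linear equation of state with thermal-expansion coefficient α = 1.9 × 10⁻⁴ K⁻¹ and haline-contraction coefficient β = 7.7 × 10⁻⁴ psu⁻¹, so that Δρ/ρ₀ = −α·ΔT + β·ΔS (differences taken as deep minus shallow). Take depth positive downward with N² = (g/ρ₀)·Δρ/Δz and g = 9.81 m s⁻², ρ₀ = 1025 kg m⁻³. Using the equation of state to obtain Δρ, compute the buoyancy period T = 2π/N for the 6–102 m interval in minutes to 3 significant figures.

ΔT = +1.6 K, ΔS = +0.63 psu (deep − shallow).
Δρ/ρ₀ = −αΔT + βΔS = -3.04 × 10⁻⁴ + 4.851 × 10⁻⁴ = 1.811 × 10⁻⁴, so Δρ ≈ 0.1856 kg m⁻³.
N² = (g/ρ₀)·Δρ/Δz = g·(Δρ/ρ₀)/Δz = 9.81 × 1.811 × 10⁻⁴ / 96 = 1.8506 × 10⁻⁵ s⁻².
N = √(1.8506 × 10⁻⁵) = 4.3019 × 10⁻³ rad s⁻¹ → T = 2π/N = 1.4606 × 10³ s = 24.343 min ≈ 24.3 min.

24.3 min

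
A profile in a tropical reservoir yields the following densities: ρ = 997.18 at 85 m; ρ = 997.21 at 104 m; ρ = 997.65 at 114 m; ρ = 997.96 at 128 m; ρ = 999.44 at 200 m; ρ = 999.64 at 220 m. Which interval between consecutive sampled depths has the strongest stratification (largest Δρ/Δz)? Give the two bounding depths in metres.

104–114 m

Compute the density gradient over each adjacent pair:
  85–104 m: Δρ/Δz = 0.03/19 = 1.6 × 10⁻³ kg m⁻⁴
  104–114 m: Δρ/Δz = 0.44/10 = 0.044 kg m⁻⁴
  114–128 m: Δρ/Δz = 0.31/14 = 0.022 kg m⁻⁴
  128–200 m: Δρ/Δz = 1.48/72 = 0.021 kg m⁻⁴
  200–220 m: Δρ/Δz = 0.20/20 = 0.010 kg m⁻⁴
The largest gradient is in the 104–114 m interval — the pycnocline.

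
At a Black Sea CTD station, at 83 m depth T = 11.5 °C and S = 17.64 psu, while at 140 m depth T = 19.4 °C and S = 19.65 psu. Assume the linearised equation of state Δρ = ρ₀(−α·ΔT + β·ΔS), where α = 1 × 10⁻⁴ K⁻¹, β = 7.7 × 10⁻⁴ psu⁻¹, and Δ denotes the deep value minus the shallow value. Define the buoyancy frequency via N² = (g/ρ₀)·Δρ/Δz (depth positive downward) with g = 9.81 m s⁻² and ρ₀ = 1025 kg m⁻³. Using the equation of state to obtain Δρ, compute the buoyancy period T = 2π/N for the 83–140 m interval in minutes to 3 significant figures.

9.17 min

ΔT = +7.9 K, ΔS = +2.01 psu (deep − shallow).
Δρ/ρ₀ = −αΔT + βΔS = -7.90 × 10⁻⁴ + 1.5477 × 10⁻³ = 7.577 × 10⁻⁴, so Δρ ≈ 0.7766 kg m⁻³.
N² = (g/ρ₀)·Δρ/Δz = g·(Δρ/ρ₀)/Δz = 9.81 × 7.577 × 10⁻⁴ / 57 = 1.3040 × 10⁻⁴ s⁻².
N = √(1.3040 × 10⁻⁴) = 0.011419 rad s⁻¹ → T = 2π/N = 550.24 s = 9.1707 min ≈ 9.17 min.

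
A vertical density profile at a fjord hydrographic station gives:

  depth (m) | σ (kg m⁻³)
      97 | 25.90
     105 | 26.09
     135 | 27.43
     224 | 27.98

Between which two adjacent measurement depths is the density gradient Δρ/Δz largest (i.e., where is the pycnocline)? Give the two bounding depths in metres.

Compute the density gradient over each adjacent pair:
  97–105 m: Δρ/Δz = 0.19/8 = 0.024 kg m⁻⁴
  105–135 m: Δρ/Δz = 1.34/30 = 0.045 kg m⁻⁴
  135–224 m: Δρ/Δz = 0.55/89 = 6.2 × 10⁻³ kg m⁻⁴
The largest gradient is in the 105–135 m interval — the pycnocline.

105–135 m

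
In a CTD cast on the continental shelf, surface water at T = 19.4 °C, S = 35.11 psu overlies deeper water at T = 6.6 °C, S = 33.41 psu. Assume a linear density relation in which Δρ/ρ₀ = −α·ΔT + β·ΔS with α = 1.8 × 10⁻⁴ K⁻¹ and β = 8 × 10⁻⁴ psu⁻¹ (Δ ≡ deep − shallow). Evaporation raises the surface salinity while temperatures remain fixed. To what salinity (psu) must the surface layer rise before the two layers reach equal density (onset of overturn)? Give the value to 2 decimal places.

Neutral buoyancy requires −α(T_deep − T_surf) + β(S_deep − S_surf′) = 0.
S_surf′ = S_deep − (α/β)·ΔT = 33.41 − (1.8 × 10⁻⁴/8 × 10⁻⁴)·(-12.8) = 36.2900 psu.
Increase required: 36.2900 − 35.11 = 1.1800 psu.

36.29 psu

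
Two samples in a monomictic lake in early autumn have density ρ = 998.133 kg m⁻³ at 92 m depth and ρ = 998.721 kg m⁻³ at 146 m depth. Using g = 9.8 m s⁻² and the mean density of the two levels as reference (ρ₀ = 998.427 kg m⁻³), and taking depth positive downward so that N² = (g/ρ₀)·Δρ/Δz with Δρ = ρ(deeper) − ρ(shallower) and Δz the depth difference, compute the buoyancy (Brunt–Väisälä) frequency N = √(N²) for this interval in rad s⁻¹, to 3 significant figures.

0.0103 rad s⁻¹

Δρ = 998.721 − 998.133 = 0.588 kg m⁻³ over Δz = 146 − 92 = 54 m.
N² = (9.8/998.427) × (0.588/54) = 1.0688 × 10⁻⁴ s⁻².
N = √(1.0688 × 10⁻⁴) = 0.010338 rad s⁻¹ ≈ 0.0103 rad s⁻¹.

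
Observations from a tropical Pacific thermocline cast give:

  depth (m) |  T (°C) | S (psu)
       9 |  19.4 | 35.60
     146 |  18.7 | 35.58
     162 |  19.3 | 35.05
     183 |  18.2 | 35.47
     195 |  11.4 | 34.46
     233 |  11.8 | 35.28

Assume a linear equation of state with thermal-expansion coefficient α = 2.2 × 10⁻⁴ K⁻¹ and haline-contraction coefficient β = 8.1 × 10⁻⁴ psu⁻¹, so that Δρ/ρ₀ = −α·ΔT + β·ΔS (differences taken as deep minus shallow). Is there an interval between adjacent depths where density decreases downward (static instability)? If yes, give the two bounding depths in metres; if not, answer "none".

146–162 m

Evaluate Δρ/ρ₀ = −αΔT + βΔS across each adjacent pair:
  9–146 m: −αΔT+βΔS = −(2.2 × 10⁻⁴)(-0.7)+(8.1 × 10⁻⁴)(-0.02) = 1.4 × 10⁻⁴ → stable
  146–162 m: −αΔT+βΔS = −(2.2 × 10⁻⁴)(+0.6)+(8.1 × 10⁻⁴)(-0.53) = -5.6 × 10⁻⁴ → UNSTABLE
  162–183 m: −αΔT+βΔS = −(2.2 × 10⁻⁴)(-1.1)+(8.1 × 10⁻⁴)(+0.42) = 5.8 × 10⁻⁴ → stable
  183–195 m: −αΔT+βΔS = −(2.2 × 10⁻⁴)(-6.8)+(8.1 × 10⁻⁴)(-1.01) = 6.8 × 10⁻⁴ → stable
  195–233 m: −αΔT+βΔS = −(2.2 × 10⁻⁴)(+0.4)+(8.1 × 10⁻⁴)(+0.82) = 5.8 × 10⁻⁴ → stable
The 146–162 m interval has Δρ < 0: lighter water underlies denser water.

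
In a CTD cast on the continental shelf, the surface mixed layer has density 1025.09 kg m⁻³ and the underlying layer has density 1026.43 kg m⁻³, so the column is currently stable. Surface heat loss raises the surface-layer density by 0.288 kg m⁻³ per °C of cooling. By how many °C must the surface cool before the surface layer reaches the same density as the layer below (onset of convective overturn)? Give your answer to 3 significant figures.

Density deficit of the surface layer: 1026.43 − 1025.09 = 1.34 kg m⁻³.
Required change = 1.34 / 0.288 = 4.65 °C.

4.65 °C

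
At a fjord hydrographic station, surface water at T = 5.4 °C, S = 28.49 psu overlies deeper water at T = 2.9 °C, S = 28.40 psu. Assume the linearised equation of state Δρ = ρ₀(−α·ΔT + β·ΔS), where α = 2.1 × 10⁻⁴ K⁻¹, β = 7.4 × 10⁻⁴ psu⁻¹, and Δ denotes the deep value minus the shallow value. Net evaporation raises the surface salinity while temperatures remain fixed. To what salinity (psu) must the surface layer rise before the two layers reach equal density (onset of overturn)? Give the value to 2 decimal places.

29.11 psu

Neutral buoyancy requires −α(T_deep − T_surf) + β(S_deep − S_surf′) = 0.
S_surf′ = S_deep − (α/β)·ΔT = 28.40 − (2.1 × 10⁻⁴/7.4 × 10⁻⁴)·(-2.5) = 29.1095 psu.
Increase required: 29.1095 − 28.49 = 0.6195 psu.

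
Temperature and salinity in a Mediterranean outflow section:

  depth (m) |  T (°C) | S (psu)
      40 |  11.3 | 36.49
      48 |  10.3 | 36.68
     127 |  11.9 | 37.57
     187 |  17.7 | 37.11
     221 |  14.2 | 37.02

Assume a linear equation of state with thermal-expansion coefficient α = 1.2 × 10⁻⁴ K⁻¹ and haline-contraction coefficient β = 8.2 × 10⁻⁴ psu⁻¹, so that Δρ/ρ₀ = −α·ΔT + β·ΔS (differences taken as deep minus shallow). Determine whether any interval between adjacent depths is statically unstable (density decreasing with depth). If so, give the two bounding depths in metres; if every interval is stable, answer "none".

127–187 m

Evaluate Δρ/ρ₀ = −αΔT + βΔS across each adjacent pair:
  40–48 m: −αΔT+βΔS = −(1.2 × 10⁻⁴)(-1.0)+(8.2 × 10⁻⁴)(+0.19) = 2.8 × 10⁻⁴ → stable
  48–127 m: −αΔT+βΔS = −(1.2 × 10⁻⁴)(+1.6)+(8.2 × 10⁻⁴)(+0.89) = 5.4 × 10⁻⁴ → stable
  127–187 m: −αΔT+βΔS = −(1.2 × 10⁻⁴)(+5.8)+(8.2 × 10⁻⁴)(-0.46) = -1.1 × 10⁻³ → UNSTABLE
  187–221 m: −αΔT+βΔS = −(1.2 × 10⁻⁴)(-3.5)+(8.2 × 10⁻⁴)(-0.09) = 3.5 × 10⁻⁴ → stable
The 127–187 m interval has Δρ < 0: lighter water underlies denser water.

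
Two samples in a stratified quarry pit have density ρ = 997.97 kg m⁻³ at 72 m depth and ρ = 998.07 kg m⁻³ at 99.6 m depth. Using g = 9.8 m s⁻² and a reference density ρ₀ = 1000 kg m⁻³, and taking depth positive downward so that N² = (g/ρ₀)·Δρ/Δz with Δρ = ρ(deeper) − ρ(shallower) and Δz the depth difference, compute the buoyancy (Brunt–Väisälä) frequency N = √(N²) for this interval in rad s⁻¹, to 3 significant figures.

5.96 × 10⁻³ rad s⁻¹

Δρ = 998.07 − 997.97 = 0.10 kg m⁻³ over Δz = 99.6 − 72 = 27.6 m.
N² = (9.8/1000) × (0.10/27.6) = 3.5507 × 10⁻⁵ s⁻².
N = √(3.5507 × 10⁻⁵) = 5.9588 × 10⁻³ rad s⁻¹ ≈ 5.96 × 10⁻³ rad s⁻¹.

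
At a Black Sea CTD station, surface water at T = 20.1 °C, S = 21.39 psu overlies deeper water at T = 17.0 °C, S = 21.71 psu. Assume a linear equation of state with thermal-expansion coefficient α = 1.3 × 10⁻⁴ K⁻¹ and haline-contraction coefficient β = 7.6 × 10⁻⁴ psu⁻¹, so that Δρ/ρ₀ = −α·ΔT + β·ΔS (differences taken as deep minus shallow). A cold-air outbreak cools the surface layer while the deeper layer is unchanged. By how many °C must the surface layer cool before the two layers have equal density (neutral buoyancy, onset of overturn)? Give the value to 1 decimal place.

5.0 °C

Neutral buoyancy requires Δρ = 0, i.e. −α(T_deep − T_surf′) + β(S_deep − S_surf) = 0.
T_surf′ = T_deep − (β/α)·ΔS = 17.0 − (7.6 × 10⁻⁴/1.3 × 10⁻⁴)·(+0.32) = 15.129 °C.
Cooling required: 20.1 − (15.129) = 4.971 °C.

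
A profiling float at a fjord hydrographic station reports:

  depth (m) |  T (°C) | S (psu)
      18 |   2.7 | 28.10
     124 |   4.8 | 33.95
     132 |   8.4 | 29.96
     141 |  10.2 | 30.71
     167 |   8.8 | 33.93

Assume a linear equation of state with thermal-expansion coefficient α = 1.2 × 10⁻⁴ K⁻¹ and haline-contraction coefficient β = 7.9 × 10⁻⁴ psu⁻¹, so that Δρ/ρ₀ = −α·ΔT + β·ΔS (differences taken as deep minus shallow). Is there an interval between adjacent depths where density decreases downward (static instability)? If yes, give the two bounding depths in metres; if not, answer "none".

124–132 m

Evaluate Δρ/ρ₀ = −αΔT + βΔS across each adjacent pair:
  18–124 m: −αΔT+βΔS = −(1.2 × 10⁻⁴)(+2.1)+(7.9 × 10⁻⁴)(+5.85) = 4.4 × 10⁻³ → stable
  124–132 m: −αΔT+βΔS = −(1.2 × 10⁻⁴)(+3.6)+(7.9 × 10⁻⁴)(-3.99) = -3.6 × 10⁻³ → UNSTABLE
  132–141 m: −αΔT+βΔS = −(1.2 × 10⁻⁴)(+1.8)+(7.9 × 10⁻⁴)(+0.75) = 3.8 × 10⁻⁴ → stable
  141–167 m: −αΔT+βΔS = −(1.2 × 10⁻⁴)(-1.4)+(7.9 × 10⁻⁴)(+3.22) = 2.7 × 10⁻³ → stable
The 124–132 m interval has Δρ < 0: lighter water underlies denser water.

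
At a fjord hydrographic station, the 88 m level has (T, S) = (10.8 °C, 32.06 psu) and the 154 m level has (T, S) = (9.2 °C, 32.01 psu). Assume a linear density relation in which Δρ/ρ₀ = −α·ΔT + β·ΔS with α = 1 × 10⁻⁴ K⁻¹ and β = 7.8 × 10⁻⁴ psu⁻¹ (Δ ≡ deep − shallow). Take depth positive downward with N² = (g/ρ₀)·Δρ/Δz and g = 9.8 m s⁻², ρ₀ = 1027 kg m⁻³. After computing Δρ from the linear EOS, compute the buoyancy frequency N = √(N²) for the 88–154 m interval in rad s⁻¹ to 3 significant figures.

ΔT = -1.6 K, ΔS = -0.05 psu (deep − shallow).
Δρ/ρ₀ = −αΔT + βΔS = 1.60 × 10⁻⁴ − 3.90 × 10⁻⁵ = 1.21 × 10⁻⁴, so Δρ ≈ 0.1243 kg m⁻³.
N² = (g/ρ₀)·Δρ/Δz = g·(Δρ/ρ₀)/Δz = 9.8 × 1.21 × 10⁻⁴ / 66 = 1.7967 × 10⁻⁵ s⁻².
N = √(1.7967 × 10⁻⁵) = 4.2387 × 10⁻³ rad s⁻¹ ≈ 4.24 × 10⁻³ rad s⁻¹.

4.24 × 10⁻³ rad s⁻¹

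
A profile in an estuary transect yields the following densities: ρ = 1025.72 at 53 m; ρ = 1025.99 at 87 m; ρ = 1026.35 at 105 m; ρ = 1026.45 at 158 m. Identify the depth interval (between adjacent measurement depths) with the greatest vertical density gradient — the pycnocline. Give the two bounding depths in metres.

Compute the density gradient over each adjacent pair:
  53–87 m: Δρ/Δz = 0.27/34 = 7.9 × 10⁻³ kg m⁻⁴
  87–105 m: Δρ/Δz = 0.36/18 = 0.020 kg m⁻⁴
  105–158 m: Δρ/Δz = 0.10/53 = 1.9 × 10⁻³ kg m⁻⁴
The largest gradient is in the 87–105 m interval — the pycnocline.

87–105 m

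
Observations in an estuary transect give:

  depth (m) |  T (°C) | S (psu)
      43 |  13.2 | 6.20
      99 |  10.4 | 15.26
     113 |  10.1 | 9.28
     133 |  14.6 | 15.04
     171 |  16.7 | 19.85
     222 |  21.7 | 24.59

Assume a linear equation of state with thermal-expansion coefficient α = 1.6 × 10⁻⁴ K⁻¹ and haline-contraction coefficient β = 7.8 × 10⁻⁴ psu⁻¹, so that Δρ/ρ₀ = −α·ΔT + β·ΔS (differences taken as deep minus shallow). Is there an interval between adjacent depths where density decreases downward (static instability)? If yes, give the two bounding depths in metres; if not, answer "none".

Evaluate Δρ/ρ₀ = −αΔT + βΔS across each adjacent pair:
  43–99 m: −αΔT+βΔS = −(1.6 × 10⁻⁴)(-2.8)+(7.8 × 10⁻⁴)(+9.06) = 7.5 × 10⁻³ → stable
  99–113 m: −αΔT+βΔS = −(1.6 × 10⁻⁴)(-0.3)+(7.8 × 10⁻⁴)(-5.98) = -4.6 × 10⁻³ → UNSTABLE
  113–133 m: −αΔT+βΔS = −(1.6 × 10⁻⁴)(+4.5)+(7.8 × 10⁻⁴)(+5.76) = 3.8 × 10⁻³ → stable
  133–171 m: −αΔT+βΔS = −(1.6 × 10⁻⁴)(+2.1)+(7.8 × 10⁻⁴)(+4.81) = 3.4 × 10⁻³ → stable
  171–222 m: −αΔT+βΔS = −(1.6 × 10⁻⁴)(+5.0)+(7.8 × 10⁻⁴)(+4.74) = 2.9 × 10⁻³ → stable
The 99–113 m interval has Δρ < 0: lighter water underlies denser water.

99–113 m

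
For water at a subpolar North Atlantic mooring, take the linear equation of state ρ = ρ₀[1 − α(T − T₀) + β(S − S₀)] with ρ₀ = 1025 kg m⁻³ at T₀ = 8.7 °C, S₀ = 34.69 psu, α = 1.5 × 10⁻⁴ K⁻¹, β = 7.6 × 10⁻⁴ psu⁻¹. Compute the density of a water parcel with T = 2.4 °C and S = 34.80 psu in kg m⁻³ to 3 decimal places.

T − T₀ = -6.3 K, S − S₀ = +0.11 psu.
Bracket = 1 − α·(-6.3) + β·(+0.11) = 1 + (1.0286 × 10⁻³) = 1.0010286.
ρ = 1025 × 1.0010286 = 1026.054 kg m⁻³.

1026.054 kg m⁻³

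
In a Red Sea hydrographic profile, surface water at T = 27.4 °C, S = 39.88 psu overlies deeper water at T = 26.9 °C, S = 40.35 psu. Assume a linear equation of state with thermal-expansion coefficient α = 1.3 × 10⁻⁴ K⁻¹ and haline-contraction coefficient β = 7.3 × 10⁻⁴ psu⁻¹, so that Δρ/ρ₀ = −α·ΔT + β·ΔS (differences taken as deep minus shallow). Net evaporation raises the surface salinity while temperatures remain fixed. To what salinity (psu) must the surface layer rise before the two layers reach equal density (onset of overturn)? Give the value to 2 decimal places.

40.44 psu

Neutral buoyancy requires −α(T_deep − T_surf) + β(S_deep − S_surf′) = 0.
S_surf′ = S_deep − (α/β)·ΔT = 40.35 − (1.3 × 10⁻⁴/7.3 × 10⁻⁴)·(-0.5) = 40.4390 psu.
Increase required: 40.4390 − 39.88 = 0.5590 psu.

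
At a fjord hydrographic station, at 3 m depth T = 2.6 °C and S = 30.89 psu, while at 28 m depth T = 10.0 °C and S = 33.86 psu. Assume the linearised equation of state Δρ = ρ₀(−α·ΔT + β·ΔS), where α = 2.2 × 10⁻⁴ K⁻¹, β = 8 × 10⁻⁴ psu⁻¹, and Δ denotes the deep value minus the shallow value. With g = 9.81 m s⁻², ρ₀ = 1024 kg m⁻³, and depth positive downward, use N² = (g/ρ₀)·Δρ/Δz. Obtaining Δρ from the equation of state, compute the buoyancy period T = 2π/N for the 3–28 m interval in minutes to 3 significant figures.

ΔT = +7.4 K, ΔS = +2.97 psu (deep − shallow).
Δρ/ρ₀ = −αΔT + βΔS = -1.628 × 10⁻³ + 2.376 × 10⁻³ = 7.48 × 10⁻⁴, so Δρ ≈ 0.7660 kg m⁻³.
N² = (g/ρ₀)·Δρ/Δz = g·(Δρ/ρ₀)/Δz = 9.81 × 7.48 × 10⁻⁴ / 25 = 2.9352 × 10⁻⁴ s⁻².
N = √(2.9352 × 10⁻⁴) = 0.017132 rad s⁻¹ → T = 2π/N = 366.75 s = 6.1125 min ≈ 6.11 min.

6.11 min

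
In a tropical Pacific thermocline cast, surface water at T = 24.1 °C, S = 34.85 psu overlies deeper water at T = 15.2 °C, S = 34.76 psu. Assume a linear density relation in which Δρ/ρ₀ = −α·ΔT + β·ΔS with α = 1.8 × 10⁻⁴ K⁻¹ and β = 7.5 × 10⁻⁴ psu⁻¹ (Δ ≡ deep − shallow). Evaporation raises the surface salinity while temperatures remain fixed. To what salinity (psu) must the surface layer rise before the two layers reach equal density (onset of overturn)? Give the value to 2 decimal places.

36.90 psu

Neutral buoyancy requires −α(T_deep − T_surf) + β(S_deep − S_surf′) = 0.
S_surf′ = S_deep − (α/β)·ΔT = 34.76 − (1.8 × 10⁻⁴/7.5 × 10⁻⁴)·(-8.9) = 36.8960 psu.
Increase required: 36.8960 − 34.85 = 2.0460 psu.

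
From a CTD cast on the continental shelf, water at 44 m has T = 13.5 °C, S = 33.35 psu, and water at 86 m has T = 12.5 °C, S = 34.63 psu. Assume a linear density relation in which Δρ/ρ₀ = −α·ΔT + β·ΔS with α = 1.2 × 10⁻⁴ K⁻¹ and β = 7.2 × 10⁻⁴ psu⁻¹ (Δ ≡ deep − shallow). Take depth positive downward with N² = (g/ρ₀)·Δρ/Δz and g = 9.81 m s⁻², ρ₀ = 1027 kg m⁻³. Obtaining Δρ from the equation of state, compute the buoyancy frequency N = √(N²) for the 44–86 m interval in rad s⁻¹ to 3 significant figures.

0.0156 rad s⁻¹

ΔT = -1.0 K, ΔS = +1.28 psu (deep − shallow).
Δρ/ρ₀ = −αΔT + βΔS = 1.20 × 10⁻⁴ + 9.216 × 10⁻⁴ = 1.0416 × 10⁻³, so Δρ ≈ 1.070 kg m⁻³.
N² = (g/ρ₀)·Δρ/Δz = g·(Δρ/ρ₀)/Δz = 9.81 × 1.0416 × 10⁻³ / 42 = 2.4329 × 10⁻⁴ s⁻².
N = √(2.4329 × 10⁻⁴) = 0.015598 rad s⁻¹ ≈ 0.0156 rad s⁻¹.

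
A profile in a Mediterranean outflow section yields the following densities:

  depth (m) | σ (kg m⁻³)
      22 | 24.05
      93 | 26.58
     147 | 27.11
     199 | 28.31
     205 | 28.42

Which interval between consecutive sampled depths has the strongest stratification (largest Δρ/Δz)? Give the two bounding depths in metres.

Compute the density gradient over each adjacent pair:
  22–93 m: Δρ/Δz = 2.53/71 = 0.036 kg m⁻⁴
  93–147 m: Δρ/Δz = 0.53/54 = 9.8 × 10⁻³ kg m⁻⁴
  147–199 m: Δρ/Δz = 1.20/52 = 0.023 kg m⁻⁴
  199–205 m: Δρ/Δz = 0.11/6 = 0.018 kg m⁻⁴
The largest gradient is in the 22–93 m interval — the pycnocline.

22–93 m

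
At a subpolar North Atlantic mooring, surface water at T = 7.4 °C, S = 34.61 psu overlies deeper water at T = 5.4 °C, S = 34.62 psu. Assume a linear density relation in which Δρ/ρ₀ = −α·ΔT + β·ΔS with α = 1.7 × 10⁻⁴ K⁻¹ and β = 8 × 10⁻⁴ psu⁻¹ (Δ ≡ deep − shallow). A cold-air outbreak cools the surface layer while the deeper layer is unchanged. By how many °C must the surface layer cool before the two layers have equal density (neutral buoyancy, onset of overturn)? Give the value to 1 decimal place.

Neutral buoyancy requires Δρ = 0, i.e. −α(T_deep − T_surf′) + β(S_deep − S_surf) = 0.
T_surf′ = T_deep − (β/α)·ΔS = 5.4 − (8 × 10⁻⁴/1.7 × 10⁻⁴)·(+0.01) = 5.353 °C.
Cooling required: 7.4 − (5.353) = 2.047 °C.

2.0 °C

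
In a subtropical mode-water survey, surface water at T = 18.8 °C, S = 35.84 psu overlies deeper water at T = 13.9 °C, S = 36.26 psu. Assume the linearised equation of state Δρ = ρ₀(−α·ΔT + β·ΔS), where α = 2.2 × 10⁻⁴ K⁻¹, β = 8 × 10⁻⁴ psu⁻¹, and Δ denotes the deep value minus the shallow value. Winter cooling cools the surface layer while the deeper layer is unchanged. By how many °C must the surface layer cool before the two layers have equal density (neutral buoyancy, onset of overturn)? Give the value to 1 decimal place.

6.4 °C

Neutral buoyancy requires Δρ = 0, i.e. −α(T_deep − T_surf′) + β(S_deep − S_surf) = 0.
T_surf′ = T_deep − (β/α)·ΔS = 13.9 − (8 × 10⁻⁴/2.2 × 10⁻⁴)·(+0.42) = 12.373 °C.
Cooling required: 18.8 − (12.373) = 6.427 °C.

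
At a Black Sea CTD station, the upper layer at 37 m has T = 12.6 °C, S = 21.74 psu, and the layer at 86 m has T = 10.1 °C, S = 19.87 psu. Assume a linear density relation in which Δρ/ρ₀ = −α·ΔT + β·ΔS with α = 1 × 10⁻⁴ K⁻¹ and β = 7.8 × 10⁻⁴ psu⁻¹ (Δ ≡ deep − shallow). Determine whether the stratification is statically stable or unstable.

ΔT = 10.1 − 12.6 = -2.5 K and ΔS = 19.87 − 21.74 = -1.87 psu (deep − shallow).
−αΔT = 2.50 × 10⁻⁴; βΔS = -1.4586 × 10⁻³; sum Δρ/ρ₀ = -1.2086 × 10⁻³.
Δρ/ρ₀ < 0, so Δρ < 0: deeper water is lighter → statically unstable; the column would overturn.

unstable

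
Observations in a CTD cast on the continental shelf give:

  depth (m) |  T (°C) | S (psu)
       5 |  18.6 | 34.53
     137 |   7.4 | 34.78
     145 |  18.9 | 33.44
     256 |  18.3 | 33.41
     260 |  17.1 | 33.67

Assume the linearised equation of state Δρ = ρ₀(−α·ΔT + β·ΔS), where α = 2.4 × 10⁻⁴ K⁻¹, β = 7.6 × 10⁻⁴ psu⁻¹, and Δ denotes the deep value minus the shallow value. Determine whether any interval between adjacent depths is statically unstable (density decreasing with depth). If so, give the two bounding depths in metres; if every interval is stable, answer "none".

Evaluate Δρ/ρ₀ = −αΔT + βΔS across each adjacent pair:
  5–137 m: −αΔT+βΔS = −(2.4 × 10⁻⁴)(-11.2)+(7.6 × 10⁻⁴)(+0.25) = 2.9 × 10⁻³ → stable
  137–145 m: −αΔT+βΔS = −(2.4 × 10⁻⁴)(+11.5)+(7.6 × 10⁻⁴)(-1.34) = -3.8 × 10⁻³ → UNSTABLE
  145–256 m: −αΔT+βΔS = −(2.4 × 10⁻⁴)(-0.6)+(7.6 × 10⁻⁴)(-0.03) = 1.2 × 10⁻⁴ → stable
  256–260 m: −αΔT+βΔS = −(2.4 × 10⁻⁴)(-1.2)+(7.6 × 10⁻⁴)(+0.26) = 4.9 × 10⁻⁴ → stable
The 137–145 m interval has Δρ < 0: lighter water underlies denser water.

137–145 m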